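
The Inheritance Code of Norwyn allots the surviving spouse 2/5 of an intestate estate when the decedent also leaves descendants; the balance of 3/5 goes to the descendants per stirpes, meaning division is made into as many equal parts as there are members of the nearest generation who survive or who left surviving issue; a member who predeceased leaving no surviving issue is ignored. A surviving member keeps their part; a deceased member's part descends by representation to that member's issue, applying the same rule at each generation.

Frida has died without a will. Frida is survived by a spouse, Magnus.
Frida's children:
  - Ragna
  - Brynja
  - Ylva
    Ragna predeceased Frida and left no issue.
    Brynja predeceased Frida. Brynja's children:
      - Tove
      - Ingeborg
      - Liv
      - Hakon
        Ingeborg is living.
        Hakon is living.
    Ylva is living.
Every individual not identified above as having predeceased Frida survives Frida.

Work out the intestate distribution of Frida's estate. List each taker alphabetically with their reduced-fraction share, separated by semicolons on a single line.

Hakon 3/40; Ingeborg 3/40; Liv 3/40; Magnus 2/5; Tove 3/40; Ylva 3/10

Magnus, as surviving spouse, takes 2/5.
The remaining 3/5 passes to Frida's descendants per stirpes.
Ragna left no surviving issue, so that branch lapses and is disregarded.
The 3/5 is divided into 2 equal shares of 3/10 among Brynja, Ylva.
Brynja predeceased; the 3/10 allotted to Brynja's branch passes to Brynja's issue by representation.
The 3/10 is divided into 4 equal shares of 3/40 among Tove, Ingeborg, Liv, Hakon.
Tove is living and takes 3/40.
Ingeborg is living and takes 3/40.
Liv is living and takes 3/40.
Hakon is living and takes 3/40.
Ylva is living and takes 3/10.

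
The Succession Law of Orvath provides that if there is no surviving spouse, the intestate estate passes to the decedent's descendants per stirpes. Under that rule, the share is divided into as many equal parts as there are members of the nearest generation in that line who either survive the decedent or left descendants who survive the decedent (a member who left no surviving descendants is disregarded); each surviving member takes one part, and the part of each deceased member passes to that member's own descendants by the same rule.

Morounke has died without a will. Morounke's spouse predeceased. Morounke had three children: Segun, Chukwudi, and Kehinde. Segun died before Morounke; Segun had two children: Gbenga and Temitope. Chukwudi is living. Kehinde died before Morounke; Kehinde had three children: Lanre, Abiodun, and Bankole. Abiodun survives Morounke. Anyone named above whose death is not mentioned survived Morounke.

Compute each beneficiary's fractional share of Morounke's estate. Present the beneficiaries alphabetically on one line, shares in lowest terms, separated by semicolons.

There is no surviving spouse, so the entire estate passes to Morounke's descendants per stirpes.
The estate is divided into 3 equal shares of 1/3 among Segun, Chukwudi, Kehinde.
Segun predeceased; the 1/3 allotted to Segun's branch passes to Segun's issue by representation.
The 1/3 is divided into 2 equal shares of 1/6 among Gbenga, Temitope.
Gbenga is living and takes 1/6.
Temitope is living and takes 1/6.
Chukwudi is living and takes 1/3.
Kehinde predeceased; the 1/3 allotted to Kehinde's branch passes to Kehinde's issue by representation.
The 1/3 is divided into 3 equal shares of 1/9 among Lanre, Abiodun, Bankole.
Lanre is living and takes 1/9.
Abiodun is living and takes 1/9.
Bankole is living and takes 1/9.

Abiodun 1/9; Bankole 1/9; Chukwudi 1/3; Gbenga 1/6; Lanre 1/9; Temitope 1/6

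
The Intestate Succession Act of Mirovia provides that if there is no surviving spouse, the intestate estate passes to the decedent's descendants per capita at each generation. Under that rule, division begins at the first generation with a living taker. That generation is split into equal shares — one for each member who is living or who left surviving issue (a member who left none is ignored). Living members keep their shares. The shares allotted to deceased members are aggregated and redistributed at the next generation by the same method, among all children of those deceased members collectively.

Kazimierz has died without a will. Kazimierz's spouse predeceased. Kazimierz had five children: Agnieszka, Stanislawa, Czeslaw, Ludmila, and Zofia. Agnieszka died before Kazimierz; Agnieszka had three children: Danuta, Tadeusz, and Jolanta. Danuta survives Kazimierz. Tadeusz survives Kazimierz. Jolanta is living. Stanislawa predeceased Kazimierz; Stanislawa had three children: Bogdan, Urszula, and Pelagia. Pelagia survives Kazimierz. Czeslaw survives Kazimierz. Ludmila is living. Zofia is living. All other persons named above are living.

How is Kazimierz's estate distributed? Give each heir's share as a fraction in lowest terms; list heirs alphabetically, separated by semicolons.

There is no surviving spouse, so the entire estate passes to Kazimierz's descendants per capita at each generation.
At generation 1 (Agnieszka, Stanislawa, Czeslaw, Ludmila, Zofia) there are 5 shares of (1)/5 = 1/5 each.
Living: Czeslaw, Ludmila, and Zofia — each takes 1/5.
Deceased: Agnieszka and Stanislawa. Their combined 2/5 is pooled and carried to generation 2.
At generation 2 (Danuta, Tadeusz, Jolanta, Bogdan, Urszula, Pelagia) there are 6 shares of (2/5)/6 = 1/15 each.
Living: Danuta, Tadeusz, Jolanta, Bogdan, Urszula, and Pelagia — each takes 1/15.

Bogdan 1/15; Czeslaw 1/5; Danuta 1/15; Jolanta 1/15; Ludmila 1/5; Pelagia 1/15; Tadeusz 1/15; Urszula 1/15; Zofia 1/5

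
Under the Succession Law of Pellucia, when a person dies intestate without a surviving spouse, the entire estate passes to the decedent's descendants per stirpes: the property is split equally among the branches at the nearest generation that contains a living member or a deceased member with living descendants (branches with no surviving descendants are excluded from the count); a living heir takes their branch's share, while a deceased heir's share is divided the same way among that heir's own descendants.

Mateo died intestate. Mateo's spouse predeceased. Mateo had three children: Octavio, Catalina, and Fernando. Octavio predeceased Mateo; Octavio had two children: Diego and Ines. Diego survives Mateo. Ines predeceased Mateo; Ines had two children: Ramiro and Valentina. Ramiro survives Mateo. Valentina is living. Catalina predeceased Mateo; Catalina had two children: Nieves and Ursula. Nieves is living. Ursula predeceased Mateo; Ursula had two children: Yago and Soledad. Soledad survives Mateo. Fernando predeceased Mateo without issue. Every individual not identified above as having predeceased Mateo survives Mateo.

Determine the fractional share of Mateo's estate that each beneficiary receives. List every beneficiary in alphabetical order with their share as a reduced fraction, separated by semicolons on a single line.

There is no surviving spouse, so the entire estate passes to Mateo's descendants per stirpes.
Fernando left no surviving issue, so that branch lapses and is disregarded.
The estate is divided into 2 equal shares of 1/2 among Octavio, Catalina.
Octavio predeceased; the 1/2 allotted to Octavio's branch passes to Octavio's issue by representation.
The 1/2 is divided into 2 equal shares of 1/4 among Diego, Ines.
Diego is living and takes 1/4.
Ines predeceased; the 1/4 allotted to Ines's branch passes to Ines's issue by representation.
The 1/4 is divided into 2 equal shares of 1/8 among Ramiro, Valentina.
Ramiro is living and takes 1/8.
Valentina is living and takes 1/8.
Catalina predeceased; the 1/2 allotted to Catalina's branch passes to Catalina's issue by representation.
The 1/2 is divided into 2 equal shares of 1/4 among Nieves, Ursula.
Nieves is living and takes 1/4.
Ursula predeceased; the 1/4 allotted to Ursula's branch passes to Ursula's issue by representation.
The 1/4 is divided into 2 equal shares of 1/8 among Yago, Soledad.
Yago is living and takes 1/8.
Soledad is living and takes 1/8.

Diego 1/4; Nieves 1/4; Ramiro 1/8; Soledad 1/8; Valentina 1/8; Yago 1/8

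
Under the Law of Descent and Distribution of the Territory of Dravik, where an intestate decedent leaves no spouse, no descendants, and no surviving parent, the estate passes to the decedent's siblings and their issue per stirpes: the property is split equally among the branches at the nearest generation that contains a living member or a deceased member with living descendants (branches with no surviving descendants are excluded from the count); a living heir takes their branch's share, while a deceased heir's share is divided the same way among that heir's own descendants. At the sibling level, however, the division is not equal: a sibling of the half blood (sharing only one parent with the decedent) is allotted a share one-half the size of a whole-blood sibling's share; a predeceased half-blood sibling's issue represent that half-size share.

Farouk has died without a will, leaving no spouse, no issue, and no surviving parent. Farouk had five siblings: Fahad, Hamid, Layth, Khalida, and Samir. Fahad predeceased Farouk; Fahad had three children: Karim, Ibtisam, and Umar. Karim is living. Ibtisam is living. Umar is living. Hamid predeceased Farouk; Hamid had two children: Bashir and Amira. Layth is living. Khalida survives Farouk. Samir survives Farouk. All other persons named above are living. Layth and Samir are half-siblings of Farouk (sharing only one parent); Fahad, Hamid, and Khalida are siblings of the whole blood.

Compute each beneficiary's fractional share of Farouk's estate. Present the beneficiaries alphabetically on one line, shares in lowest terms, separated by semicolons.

Amira 1/8; Bashir 1/8; Ibtisam 1/12; Karim 1/12; Khalida 1/4; Layth 1/8; Samir 1/8; Umar 1/12

No spouse, descendants, or parent survives, so the estate passes to Farouk's siblings per stirpes.
Half-blood siblings count for one-half the weight of whole-blood siblings at the initial division.
Dividing 1 in proportion to weights (total weight 4): Fahad (weight 1) → 1/4; Hamid (weight 1) → 1/4; Layth (weight 1/2) → 1/8; Khalida (weight 1) → 1/4; Samir (weight 1/2) → 1/8.
Fahad predeceased; the 1/4 allotted to Fahad's branch passes to Fahad's issue by representation.
The 1/4 is divided into 3 equal shares of 1/12 among Karim, Ibtisam, Umar.
Karim is living and takes 1/12.
Ibtisam is living and takes 1/12.
Umar is living and takes 1/12.
Hamid predeceased; the 1/4 allotted to Hamid's branch passes to Hamid's issue by representation.
The 1/4 is divided into 2 equal shares of 1/8 among Bashir, Amira.
Bashir is living and takes 1/8.
Amira is living and takes 1/8.
Layth is living and takes 1/8.
Khalida is living and takes 1/4.
Samir is living and takes 1/8.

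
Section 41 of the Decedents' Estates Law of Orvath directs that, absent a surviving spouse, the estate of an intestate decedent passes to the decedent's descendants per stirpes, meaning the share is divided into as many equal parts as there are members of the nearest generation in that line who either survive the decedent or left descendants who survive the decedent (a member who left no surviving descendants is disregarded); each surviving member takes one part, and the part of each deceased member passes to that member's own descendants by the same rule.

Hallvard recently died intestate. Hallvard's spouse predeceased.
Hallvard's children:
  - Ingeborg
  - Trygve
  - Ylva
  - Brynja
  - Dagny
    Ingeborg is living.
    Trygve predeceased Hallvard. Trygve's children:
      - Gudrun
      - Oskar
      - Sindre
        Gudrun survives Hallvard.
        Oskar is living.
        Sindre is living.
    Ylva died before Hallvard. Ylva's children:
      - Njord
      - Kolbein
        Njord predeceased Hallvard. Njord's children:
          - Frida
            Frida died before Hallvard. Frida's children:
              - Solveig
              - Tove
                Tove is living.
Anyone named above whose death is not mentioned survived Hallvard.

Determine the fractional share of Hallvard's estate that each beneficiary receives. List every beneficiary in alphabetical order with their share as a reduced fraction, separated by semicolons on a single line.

Brynja 1/5; Dagny 1/5; Gudrun 1/15; Ingeborg 1/5; Kolbein 1/10; Oskar 1/15; Sindre 1/15; Solveig 1/20; Tove 1/20

There is no surviving spouse, so the entire estate passes to Hallvard's descendants per stirpes.
The estate is divided into 5 equal shares of 1/5 among Ingeborg, Trygve, Ylva, Brynja, Dagny.
Ingeborg is living and takes 1/5.
Trygve predeceased; the 1/5 allotted to Trygve's branch passes to Trygve's issue by representation.
The 1/5 is divided into 3 equal shares of 1/15 among Gudrun, Oskar, Sindre.
Gudrun is living and takes 1/15.
Oskar is living and takes 1/15.
Sindre is living and takes 1/15.
Ylva predeceased; the 1/5 allotted to Ylva's branch passes to Ylva's issue by representation.
The 1/5 is divided into 2 equal shares of 1/10 among Njord, Kolbein.
Njord predeceased; the 1/10 allotted to Njord's branch passes to Njord's issue by representation.
Frida's line is the sole branch at this level, so the full 1/10 passes to Frida's issue by representation.
The 1/10 is divided into 2 equal shares of 1/20 among Solveig, Tove.
Solveig is living and takes 1/20.
Tove is living and takes 1/20.
Kolbein is living and takes 1/10.
Brynja is living and takes 1/5.
Dagny is living and takes 1/5.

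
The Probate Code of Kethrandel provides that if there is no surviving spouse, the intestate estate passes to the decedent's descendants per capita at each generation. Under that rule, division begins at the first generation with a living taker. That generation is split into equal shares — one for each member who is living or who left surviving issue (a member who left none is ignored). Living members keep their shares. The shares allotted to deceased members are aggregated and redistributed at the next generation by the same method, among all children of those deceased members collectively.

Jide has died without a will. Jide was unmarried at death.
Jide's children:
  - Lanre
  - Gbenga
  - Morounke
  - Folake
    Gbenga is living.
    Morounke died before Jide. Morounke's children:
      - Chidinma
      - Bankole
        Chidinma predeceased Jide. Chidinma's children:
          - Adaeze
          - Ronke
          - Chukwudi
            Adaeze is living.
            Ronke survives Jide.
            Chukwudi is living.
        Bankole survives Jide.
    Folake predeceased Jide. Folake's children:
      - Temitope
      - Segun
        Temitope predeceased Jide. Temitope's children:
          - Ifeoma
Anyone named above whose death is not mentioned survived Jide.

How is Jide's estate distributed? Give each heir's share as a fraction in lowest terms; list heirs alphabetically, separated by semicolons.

Adaeze 1/16; Bankole 1/8; Chukwudi 1/16; Gbenga 1/4; Ifeoma 1/16; Lanre 1/4; Ronke 1/16; Segun 1/8

There is no surviving spouse, so the entire estate passes to Jide's descendants per capita at each generation.
At generation 1 (Lanre, Gbenga, Morounke, Folake) there are 4 shares of (1)/4 = 1/4 each.
Living: Lanre and Gbenga — each takes 1/4.
Deceased: Morounke and Folake. Their combined 1/2 is pooled and carried to generation 2.
At generation 2 (Chidinma, Bankole, Temitope, Segun) there are 4 shares of (1/2)/4 = 1/8 each.
Living: Bankole and Segun — each takes 1/8.
Deceased: Chidinma and Temitope. Their combined 1/4 is pooled and carried to generation 3.
At generation 3 (Adaeze, Ronke, Chukwudi, Ifeoma) there are 4 shares of (1/4)/4 = 1/16 each.
Living: Adaeze, Ronke, Chukwudi, and Ifeoma — each takes 1/16.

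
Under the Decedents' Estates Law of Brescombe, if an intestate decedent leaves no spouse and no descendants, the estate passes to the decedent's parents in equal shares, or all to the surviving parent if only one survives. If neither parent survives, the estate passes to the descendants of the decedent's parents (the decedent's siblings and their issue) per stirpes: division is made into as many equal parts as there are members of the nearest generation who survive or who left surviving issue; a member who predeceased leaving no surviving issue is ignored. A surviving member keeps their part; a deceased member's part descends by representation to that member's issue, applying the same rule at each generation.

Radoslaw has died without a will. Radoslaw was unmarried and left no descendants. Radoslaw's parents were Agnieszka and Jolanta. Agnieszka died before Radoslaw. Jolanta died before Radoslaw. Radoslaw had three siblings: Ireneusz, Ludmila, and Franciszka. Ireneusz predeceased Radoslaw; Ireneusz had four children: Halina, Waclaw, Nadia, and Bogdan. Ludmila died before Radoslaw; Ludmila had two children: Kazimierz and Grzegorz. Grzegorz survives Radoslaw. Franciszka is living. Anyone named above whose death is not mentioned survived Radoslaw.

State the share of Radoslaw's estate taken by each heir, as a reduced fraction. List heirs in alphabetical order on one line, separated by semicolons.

Neither parent survives and there are no descendants, so the estate passes to Radoslaw's siblings and their issue per stirpes.
The estate is divided into 3 equal shares of 1/3 among Ireneusz, Ludmila, Franciszka.
Ireneusz predeceased; the 1/3 allotted to Ireneusz's branch passes to Ireneusz's issue by representation.
The 1/3 is divided into 4 equal shares of 1/12 among Halina, Waclaw, Nadia, Bogdan.
Halina is living and takes 1/12.
Waclaw is living and takes 1/12.
Nadia is living and takes 1/12.
Bogdan is living and takes 1/12.
Ludmila predeceased; the 1/3 allotted to Ludmila's branch passes to Ludmila's issue by representation.
The 1/3 is divided into 2 equal shares of 1/6 among Kazimierz, Grzegorz.
Kazimierz is living and takes 1/6.
Grzegorz is living and takes 1/6.
Franciszka is living and takes 1/3.

Bogdan 1/12; Franciszka 1/3; Grzegorz 1/6; Halina 1/12; Kazimierz 1/6; Nadia 1/12; Waclaw 1/12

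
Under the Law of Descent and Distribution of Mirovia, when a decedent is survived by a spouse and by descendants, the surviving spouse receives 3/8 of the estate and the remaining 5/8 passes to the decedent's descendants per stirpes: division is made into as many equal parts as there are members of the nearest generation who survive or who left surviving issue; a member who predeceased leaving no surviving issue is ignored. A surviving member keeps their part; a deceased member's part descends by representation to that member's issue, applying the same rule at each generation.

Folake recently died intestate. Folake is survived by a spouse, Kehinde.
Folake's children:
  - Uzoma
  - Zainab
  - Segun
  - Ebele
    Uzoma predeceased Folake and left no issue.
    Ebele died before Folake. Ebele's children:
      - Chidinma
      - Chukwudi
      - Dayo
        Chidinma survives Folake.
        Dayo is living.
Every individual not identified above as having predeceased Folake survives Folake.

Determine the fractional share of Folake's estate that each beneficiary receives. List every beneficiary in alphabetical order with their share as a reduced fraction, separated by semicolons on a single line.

Chidinma 5/72; Chukwudi 5/72; Dayo 5/72; Kehinde 3/8; Segun 5/24; Zainab 5/24

Kehinde, as surviving spouse, takes 3/8.
The remaining 5/8 passes to Folake's descendants per stirpes.
Uzoma left no surviving issue, so that branch lapses and is disregarded.
The 5/8 is divided into 3 equal shares of 5/24 among Zainab, Segun, Ebele.
Zainab is living and takes 5/24.
Segun is living and takes 5/24.
Ebele predeceased; the 5/24 allotted to Ebele's branch passes to Ebele's issue by representation.
The 5/24 is divided into 3 equal shares of 5/72 among Chidinma, Chukwudi, Dayo.
Chidinma is living and takes 5/72.
Chukwudi is living and takes 5/72.
Dayo is living and takes 5/72.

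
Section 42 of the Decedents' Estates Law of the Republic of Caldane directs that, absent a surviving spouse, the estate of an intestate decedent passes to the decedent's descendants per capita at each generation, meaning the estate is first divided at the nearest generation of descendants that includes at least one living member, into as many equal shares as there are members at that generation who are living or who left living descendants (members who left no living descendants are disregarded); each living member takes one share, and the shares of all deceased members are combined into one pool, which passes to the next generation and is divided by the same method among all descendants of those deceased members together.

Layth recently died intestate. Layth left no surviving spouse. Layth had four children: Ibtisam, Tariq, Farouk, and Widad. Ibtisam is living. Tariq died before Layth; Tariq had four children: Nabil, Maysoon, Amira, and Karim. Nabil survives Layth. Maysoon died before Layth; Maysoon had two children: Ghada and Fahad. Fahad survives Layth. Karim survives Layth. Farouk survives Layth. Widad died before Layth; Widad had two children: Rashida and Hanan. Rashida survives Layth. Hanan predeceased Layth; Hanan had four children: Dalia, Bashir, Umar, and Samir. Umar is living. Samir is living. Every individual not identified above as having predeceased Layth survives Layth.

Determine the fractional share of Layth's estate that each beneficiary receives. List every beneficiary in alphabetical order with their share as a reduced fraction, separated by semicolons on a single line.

There is no surviving spouse, so the entire estate passes to Layth's descendants per capita at each generation.
At generation 1 (Ibtisam, Tariq, Farouk, Widad) there are 4 shares of (1)/4 = 1/4 each.
Living: Ibtisam and Farouk — each takes 1/4.
Deceased: Tariq and Widad. Their combined 1/2 is pooled and carried to generation 2.
At generation 2 (Nabil, Maysoon, Amira, Karim, Rashida, Hanan) there are 6 shares of (1/2)/6 = 1/12 each.
Living: Nabil, Amira, Karim, and Rashida — each takes 1/12.
Deceased: Maysoon and Hanan. Their combined 1/6 is pooled and carried to generation 3.
At generation 3 (Ghada, Fahad, Dalia, Bashir, Umar, Samir) there are 6 shares of (1/6)/6 = 1/36 each.
Living: Ghada, Fahad, Dalia, Bashir, Umar, and Samir — each takes 1/36.

Amira 1/12; Bashir 1/36; Dalia 1/36; Fahad 1/36; Farouk 1/4; Ghada 1/36; Ibtisam 1/4; Karim 1/12; Nabil 1/12; Rashida 1/12; Samir 1/36; Umar 1/36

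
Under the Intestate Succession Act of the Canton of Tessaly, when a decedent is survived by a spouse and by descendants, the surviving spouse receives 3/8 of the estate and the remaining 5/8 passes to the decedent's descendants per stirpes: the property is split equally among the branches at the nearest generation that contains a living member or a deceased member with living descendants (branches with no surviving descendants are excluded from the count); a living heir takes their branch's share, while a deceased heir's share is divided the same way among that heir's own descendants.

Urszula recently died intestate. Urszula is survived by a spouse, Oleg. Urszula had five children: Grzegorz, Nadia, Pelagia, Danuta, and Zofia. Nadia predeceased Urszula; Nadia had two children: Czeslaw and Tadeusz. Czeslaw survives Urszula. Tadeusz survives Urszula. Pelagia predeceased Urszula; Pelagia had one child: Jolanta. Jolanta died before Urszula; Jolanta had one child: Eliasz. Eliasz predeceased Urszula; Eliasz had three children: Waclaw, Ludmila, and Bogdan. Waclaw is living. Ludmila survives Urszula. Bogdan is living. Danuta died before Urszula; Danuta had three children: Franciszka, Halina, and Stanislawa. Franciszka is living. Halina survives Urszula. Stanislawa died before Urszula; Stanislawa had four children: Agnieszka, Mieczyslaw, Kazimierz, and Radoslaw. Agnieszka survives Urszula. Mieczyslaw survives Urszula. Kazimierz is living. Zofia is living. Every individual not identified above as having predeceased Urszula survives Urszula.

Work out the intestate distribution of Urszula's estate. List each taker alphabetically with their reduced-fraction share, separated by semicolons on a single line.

Oleg, as surviving spouse, takes 3/8.
The remaining 5/8 passes to Urszula's descendants per stirpes.
The 5/8 is divided into 5 equal shares of 1/8 among Grzegorz, Nadia, Pelagia, Danuta, Zofia.
Grzegorz is living and takes 1/8.
Nadia predeceased; the 1/8 allotted to Nadia's branch passes to Nadia's issue by representation.
The 1/8 is divided into 2 equal shares of 1/16 among Czeslaw, Tadeusz.
Czeslaw is living and takes 1/16.
Tadeusz is living and takes 1/16.
Pelagia predeceased; the 1/8 allotted to Pelagia's branch passes to Pelagia's issue by representation.
Jolanta's line is the sole branch at this level, so the full 1/8 passes to Jolanta's issue by representation.
Eliasz's line is the sole branch at this level, so the full 1/8 passes to Eliasz's issue by representation.
The 1/8 is divided into 3 equal shares of 1/24 among Waclaw, Ludmila, Bogdan.
Waclaw is living and takes 1/24.
Ludmila is living and takes 1/24.
Bogdan is living and takes 1/24.
Danuta predeceased; the 1/8 allotted to Danuta's branch passes to Danuta's issue by representation.
The 1/8 is divided into 3 equal shares of 1/24 among Franciszka, Halina, Stanislawa.
Franciszka is living and takes 1/24.
Halina is living and takes 1/24.
Stanislawa predeceased; the 1/24 allotted to Stanislawa's branch passes to Stanislawa's issue by representation.
The 1/24 is divided into 4 equal shares of 1/96 among Agnieszka, Mieczyslaw, Kazimierz, Radoslaw.
Agnieszka is living and takes 1/96.
Mieczyslaw is living and takes 1/96.
Kazimierz is living and takes 1/96.
Radoslaw is living and takes 1/96.
Zofia is living and takes 1/8.

Agnieszka 1/96; Bogdan 1/24; Czeslaw 1/16; Franciszka 1/24; Grzegorz 1/8; Halina 1/24; Kazimierz 1/96; Ludmila 1/24; Mieczyslaw 1/96; Oleg 3/8; Radoslaw 1/96; Tadeusz 1/16; Waclaw 1/24; Zofia 1/8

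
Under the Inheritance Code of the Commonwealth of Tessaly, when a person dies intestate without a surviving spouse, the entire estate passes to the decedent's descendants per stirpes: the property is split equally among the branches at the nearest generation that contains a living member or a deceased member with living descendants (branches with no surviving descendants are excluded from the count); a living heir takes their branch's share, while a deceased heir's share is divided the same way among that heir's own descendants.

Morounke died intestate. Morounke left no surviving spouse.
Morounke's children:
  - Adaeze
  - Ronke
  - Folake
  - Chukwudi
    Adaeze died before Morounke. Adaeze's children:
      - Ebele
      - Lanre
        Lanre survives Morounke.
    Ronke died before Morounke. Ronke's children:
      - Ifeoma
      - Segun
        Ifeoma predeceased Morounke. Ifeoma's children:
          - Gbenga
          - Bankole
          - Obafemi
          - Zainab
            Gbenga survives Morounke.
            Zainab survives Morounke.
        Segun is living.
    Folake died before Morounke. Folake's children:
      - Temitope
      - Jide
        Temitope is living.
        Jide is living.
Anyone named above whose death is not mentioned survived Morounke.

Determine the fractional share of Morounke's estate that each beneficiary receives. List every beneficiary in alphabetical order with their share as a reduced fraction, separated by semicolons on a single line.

There is no surviving spouse, so the entire estate passes to Morounke's descendants per stirpes.
The estate is divided into 4 equal shares of 1/4 among Adaeze, Ronke, Folake, Chukwudi.
Adaeze predeceased; the 1/4 allotted to Adaeze's branch passes to Adaeze's issue by representation.
The 1/4 is divided into 2 equal shares of 1/8 among Ebele, Lanre.
Ebele is living and takes 1/8.
Lanre is living and takes 1/8.
Ronke predeceased; the 1/4 allotted to Ronke's branch passes to Ronke's issue by representation.
The 1/4 is divided into 2 equal shares of 1/8 among Ifeoma, Segun.
Ifeoma predeceased; the 1/8 allotted to Ifeoma's branch passes to Ifeoma's issue by representation.
The 1/8 is divided into 4 equal shares of 1/32 among Gbenga, Bankole, Obafemi, Zainab.
Gbenga is living and takes 1/32.
Bankole is living and takes 1/32.
Obafemi is living and takes 1/32.
Zainab is living and takes 1/32.
Segun is living and takes 1/8.
Folake predeceased; the 1/4 allotted to Folake's branch passes to Folake's issue by representation.
The 1/4 is divided into 2 equal shares of 1/8 among Temitope, Jide.
Temitope is living and takes 1/8.
Jide is living and takes 1/8.
Chukwudi is living and takes 1/4.

Bankole 1/32; Chukwudi 1/4; Ebele 1/8; Gbenga 1/32; Jide 1/8; Lanre 1/8; Obafemi 1/32; Segun 1/8; Temitope 1/8; Zainab 1/32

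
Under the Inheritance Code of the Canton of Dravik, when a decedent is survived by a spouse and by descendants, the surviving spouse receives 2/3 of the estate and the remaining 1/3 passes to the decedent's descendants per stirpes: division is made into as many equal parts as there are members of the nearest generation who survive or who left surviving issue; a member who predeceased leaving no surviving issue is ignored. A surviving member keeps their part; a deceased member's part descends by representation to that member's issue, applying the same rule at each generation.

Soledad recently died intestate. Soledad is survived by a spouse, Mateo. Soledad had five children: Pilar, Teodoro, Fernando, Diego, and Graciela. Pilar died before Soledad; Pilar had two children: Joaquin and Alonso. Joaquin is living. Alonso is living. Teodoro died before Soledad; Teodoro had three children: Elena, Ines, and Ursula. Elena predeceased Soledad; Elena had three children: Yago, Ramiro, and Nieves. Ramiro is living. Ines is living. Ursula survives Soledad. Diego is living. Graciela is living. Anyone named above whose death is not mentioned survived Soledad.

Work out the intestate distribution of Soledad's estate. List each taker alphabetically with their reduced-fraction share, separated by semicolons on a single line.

Alonso 1/30; Diego 1/15; Fernando 1/15; Graciela 1/15; Ines 1/45; Joaquin 1/30; Mateo 2/3; Nieves 1/135; Ramiro 1/135; Ursula 1/45; Yago 1/135

Mateo, as surviving spouse, takes 2/3.
The remaining 1/3 passes to Soledad's descendants per stirpes.
The 1/3 is divided into 5 equal shares of 1/15 among Pilar, Teodoro, Fernando, Diego, Graciela.
Pilar predeceased; the 1/15 allotted to Pilar's branch passes to Pilar's issue by representation.
The 1/15 is divided into 2 equal shares of 1/30 among Joaquin, Alonso.
Joaquin is living and takes 1/30.
Alonso is living and takes 1/30.
Teodoro predeceased; the 1/15 allotted to Teodoro's branch passes to Teodoro's issue by representation.
The 1/15 is divided into 3 equal shares of 1/45 among Elena, Ines, Ursula.
Elena predeceased; the 1/45 allotted to Elena's branch passes to Elena's issue by representation.
The 1/45 is divided into 3 equal shares of 1/135 among Yago, Ramiro, Nieves.
Yago is living and takes 1/135.
Ramiro is living and takes 1/135.
Nieves is living and takes 1/135.
Ines is living and takes 1/45.
Ursula is living and takes 1/45.
Fernando is living and takes 1/15.
Diego is living and takes 1/15.
Graciela is living and takes 1/15.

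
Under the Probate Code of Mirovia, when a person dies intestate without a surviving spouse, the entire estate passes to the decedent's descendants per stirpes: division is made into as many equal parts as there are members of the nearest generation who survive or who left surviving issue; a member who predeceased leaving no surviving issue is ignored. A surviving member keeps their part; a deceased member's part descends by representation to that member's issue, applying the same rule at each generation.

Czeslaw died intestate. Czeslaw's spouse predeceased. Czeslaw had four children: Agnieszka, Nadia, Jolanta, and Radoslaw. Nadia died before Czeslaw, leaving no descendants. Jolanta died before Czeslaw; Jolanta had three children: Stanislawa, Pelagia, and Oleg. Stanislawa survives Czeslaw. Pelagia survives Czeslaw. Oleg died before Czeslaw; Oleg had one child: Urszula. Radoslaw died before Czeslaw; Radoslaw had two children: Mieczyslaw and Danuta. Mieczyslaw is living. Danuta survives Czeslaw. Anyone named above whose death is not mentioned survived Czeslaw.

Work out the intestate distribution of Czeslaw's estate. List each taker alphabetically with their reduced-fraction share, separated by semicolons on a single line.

There is no surviving spouse, so the entire estate passes to Czeslaw's descendants per stirpes.
Nadia left no surviving issue, so that branch lapses and is disregarded.
The estate is divided into 3 equal shares of 1/3 among Agnieszka, Jolanta, Radoslaw.
Agnieszka is living and takes 1/3.
Jolanta predeceased; the 1/3 allotted to Jolanta's branch passes to Jolanta's issue by representation.
The 1/3 is divided into 3 equal shares of 1/9 among Stanislawa, Pelagia, Oleg.
Stanislawa is living and takes 1/9.
Pelagia is living and takes 1/9.
Oleg predeceased; the 1/9 allotted to Oleg's branch passes to Oleg's issue by representation.
Urszula is the sole taker at this level and receives the full 1/9.
Radoslaw predeceased; the 1/3 allotted to Radoslaw's branch passes to Radoslaw's issue by representation.
The 1/3 is divided into 2 equal shares of 1/6 among Mieczyslaw, Danuta.
Mieczyslaw is living and takes 1/6.
Danuta is living and takes 1/6.

Agnieszka 1/3; Danuta 1/6; Mieczyslaw 1/6; Pelagia 1/9; Stanislawa 1/9; Urszula 1/9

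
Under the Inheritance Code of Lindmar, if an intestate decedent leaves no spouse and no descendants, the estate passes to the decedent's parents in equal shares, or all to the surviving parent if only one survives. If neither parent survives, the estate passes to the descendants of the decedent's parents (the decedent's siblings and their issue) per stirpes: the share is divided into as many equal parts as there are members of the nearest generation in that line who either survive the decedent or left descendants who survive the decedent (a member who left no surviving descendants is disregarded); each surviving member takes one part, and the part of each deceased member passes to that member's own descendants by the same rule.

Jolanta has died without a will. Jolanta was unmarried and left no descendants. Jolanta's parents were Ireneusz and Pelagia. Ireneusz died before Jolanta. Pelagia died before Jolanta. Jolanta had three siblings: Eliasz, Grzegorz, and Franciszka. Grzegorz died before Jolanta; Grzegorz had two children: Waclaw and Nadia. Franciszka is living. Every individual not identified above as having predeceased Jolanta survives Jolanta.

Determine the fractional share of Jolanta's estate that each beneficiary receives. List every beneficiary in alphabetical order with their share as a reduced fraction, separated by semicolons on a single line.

Neither parent survives and there are no descendants, so the estate passes to Jolanta's siblings and their issue per stirpes.
The estate is divided into 3 equal shares of 1/3 among Eliasz, Grzegorz, Franciszka.
Eliasz is living and takes 1/3.
Grzegorz predeceased; the 1/3 allotted to Grzegorz's branch passes to Grzegorz's issue by representation.
The 1/3 is divided into 2 equal shares of 1/6 among Waclaw, Nadia.
Waclaw is living and takes 1/6.
Nadia is living and takes 1/6.
Franciszka is living and takes 1/3.

Eliasz 1/3; Franciszka 1/3; Nadia 1/6; Waclaw 1/6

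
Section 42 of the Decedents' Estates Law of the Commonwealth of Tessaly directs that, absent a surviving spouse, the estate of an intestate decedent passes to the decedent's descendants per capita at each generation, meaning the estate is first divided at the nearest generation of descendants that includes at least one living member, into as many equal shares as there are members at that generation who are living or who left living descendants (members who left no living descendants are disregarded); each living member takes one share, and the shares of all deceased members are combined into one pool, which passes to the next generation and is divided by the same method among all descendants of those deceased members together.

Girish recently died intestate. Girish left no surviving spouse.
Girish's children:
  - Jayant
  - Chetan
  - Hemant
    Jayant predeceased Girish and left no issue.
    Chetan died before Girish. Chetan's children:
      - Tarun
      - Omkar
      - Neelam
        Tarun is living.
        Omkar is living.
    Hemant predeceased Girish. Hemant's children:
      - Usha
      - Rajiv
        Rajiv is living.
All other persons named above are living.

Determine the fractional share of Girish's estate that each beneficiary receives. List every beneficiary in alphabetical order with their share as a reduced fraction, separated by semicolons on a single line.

There is no surviving spouse, so the entire estate passes to Girish's descendants per capita at each generation.
No one at generation 1 (Chetan, Hemant) is living; moving to the next generation.
At generation 2 (Tarun, Omkar, Neelam, Usha, Rajiv) there are 5 shares of (1)/5 = 1/5 each.
Living: Tarun, Omkar, Neelam, Usha, and Rajiv — each takes 1/5.

Neelam 1/5; Omkar 1/5; Rajiv 1/5; Tarun 1/5; Usha 1/5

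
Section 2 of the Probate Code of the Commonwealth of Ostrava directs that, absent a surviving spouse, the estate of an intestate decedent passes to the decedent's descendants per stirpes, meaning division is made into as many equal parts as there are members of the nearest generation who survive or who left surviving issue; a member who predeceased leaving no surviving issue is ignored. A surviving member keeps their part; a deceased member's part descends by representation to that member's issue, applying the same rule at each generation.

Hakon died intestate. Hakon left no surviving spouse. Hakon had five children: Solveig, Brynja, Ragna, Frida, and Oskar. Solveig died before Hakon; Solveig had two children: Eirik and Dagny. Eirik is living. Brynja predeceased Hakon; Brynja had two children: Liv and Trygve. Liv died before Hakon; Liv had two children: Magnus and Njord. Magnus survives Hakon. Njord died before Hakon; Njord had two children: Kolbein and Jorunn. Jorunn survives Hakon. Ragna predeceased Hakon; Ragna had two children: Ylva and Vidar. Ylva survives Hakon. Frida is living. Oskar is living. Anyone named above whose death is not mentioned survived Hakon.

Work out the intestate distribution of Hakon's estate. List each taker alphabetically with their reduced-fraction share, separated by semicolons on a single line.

Dagny 1/10; Eirik 1/10; Frida 1/5; Jorunn 1/40; Kolbein 1/40; Magnus 1/20; Oskar 1/5; Trygve 1/10; Vidar 1/10; Ylva 1/10

There is no surviving spouse, so the entire estate passes to Hakon's descendants per stirpes.
The estate is divided into 5 equal shares of 1/5 among Solveig, Brynja, Ragna, Frida, Oskar.
Solveig predeceased; the 1/5 allotted to Solveig's branch passes to Solveig's issue by representation.
The 1/5 is divided into 2 equal shares of 1/10 among Eirik, Dagny.
Eirik is living and takes 1/10.
Dagny is living and takes 1/10.
Brynja predeceased; the 1/5 allotted to Brynja's branch passes to Brynja's issue by representation.
The 1/5 is divided into 2 equal shares of 1/10 among Liv, Trygve.
Liv predeceased; the 1/10 allotted to Liv's branch passes to Liv's issue by representation.
The 1/10 is divided into 2 equal shares of 1/20 among Magnus, Njord.
Magnus is living and takes 1/20.
Njord predeceased; the 1/20 allotted to Njord's branch passes to Njord's issue by representation.
The 1/20 is divided into 2 equal shares of 1/40 among Kolbein, Jorunn.
Kolbein is living and takes 1/40.
Jorunn is living and takes 1/40.
Trygve is living and takes 1/10.
Ragna predeceased; the 1/5 allotted to Ragna's branch passes to Ragna's issue by representation.
The 1/5 is divided into 2 equal shares of 1/10 among Ylva, Vidar.
Ylva is living and takes 1/10.
Vidar is living and takes 1/10.
Frida is living and takes 1/5.
Oskar is living and takes 1/5.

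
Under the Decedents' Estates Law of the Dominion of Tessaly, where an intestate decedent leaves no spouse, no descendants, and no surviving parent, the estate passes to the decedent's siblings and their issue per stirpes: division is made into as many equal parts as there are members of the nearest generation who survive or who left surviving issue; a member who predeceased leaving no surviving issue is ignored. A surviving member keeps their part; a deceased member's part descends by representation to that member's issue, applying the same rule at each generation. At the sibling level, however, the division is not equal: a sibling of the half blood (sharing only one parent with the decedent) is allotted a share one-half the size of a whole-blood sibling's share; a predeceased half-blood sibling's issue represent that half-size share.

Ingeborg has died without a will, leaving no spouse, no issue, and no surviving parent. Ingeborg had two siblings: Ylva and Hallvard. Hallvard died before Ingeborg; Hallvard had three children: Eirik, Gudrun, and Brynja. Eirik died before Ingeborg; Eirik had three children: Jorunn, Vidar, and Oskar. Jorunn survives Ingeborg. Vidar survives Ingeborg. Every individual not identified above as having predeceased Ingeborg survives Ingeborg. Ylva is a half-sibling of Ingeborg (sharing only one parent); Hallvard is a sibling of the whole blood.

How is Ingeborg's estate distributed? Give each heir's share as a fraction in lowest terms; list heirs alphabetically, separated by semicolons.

No spouse, descendants, or parent survives, so the estate passes to Ingeborg's siblings per stirpes.
Half-blood siblings count for one-half the weight of whole-blood siblings at the initial division.
Dividing 1 in proportion to weights (total weight 3/2): Ylva (weight 1/2) → 1/3; Hallvard (weight 1) → 2/3.
Ylva is living and takes 1/3.
Hallvard predeceased; the 2/3 allotted to Hallvard's branch passes to Hallvard's issue by representation.
The 2/3 is divided into 3 equal shares of 2/9 among Eirik, Gudrun, Brynja.
Eirik predeceased; the 2/9 allotted to Eirik's branch passes to Eirik's issue by representation.
The 2/9 is divided into 3 equal shares of 2/27 among Jorunn, Vidar, Oskar.
Jorunn is living and takes 2/27.
Vidar is living and takes 2/27.
Oskar is living and takes 2/27.
Gudrun is living and takes 2/9.
Brynja is living and takes 2/9.

Brynja 2/9; Gudrun 2/9; Jorunn 2/27; Oskar 2/27; Vidar 2/27; Ylva 1/3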